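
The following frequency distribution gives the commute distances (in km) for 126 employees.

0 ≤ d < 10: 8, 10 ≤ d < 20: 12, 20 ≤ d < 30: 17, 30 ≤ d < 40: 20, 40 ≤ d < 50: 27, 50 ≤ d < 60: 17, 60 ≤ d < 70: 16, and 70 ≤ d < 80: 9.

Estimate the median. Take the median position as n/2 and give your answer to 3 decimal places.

Cumulative frequencies: 8, 20, 37, 57, 84, 101, 117, 126
n = 126; position = n/2 = 63.
This falls in the class 40 ≤ d < 50: L = 40, F = 57, f = 27, h = 10.
Median ≈ 40 + ((63 − 57) / 27) × 10 = 42.2222

42.222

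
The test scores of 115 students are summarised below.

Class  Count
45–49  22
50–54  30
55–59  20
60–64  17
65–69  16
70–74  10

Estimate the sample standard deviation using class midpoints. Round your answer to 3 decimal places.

7.958

Midpoints: 47, 52, 57, 62, 67, 72
n = 115, Σfm = 6580, mean = 57.2174
Σfm² = 383710
Σf(m − x̄)² = Σfm² − (Σfm)²/n = 383710 − 6580²/115 = 7219.5652
Sample variance = 7219.5652 / 114 = 63.3295
Standard deviation = √63.3295 = 7.9580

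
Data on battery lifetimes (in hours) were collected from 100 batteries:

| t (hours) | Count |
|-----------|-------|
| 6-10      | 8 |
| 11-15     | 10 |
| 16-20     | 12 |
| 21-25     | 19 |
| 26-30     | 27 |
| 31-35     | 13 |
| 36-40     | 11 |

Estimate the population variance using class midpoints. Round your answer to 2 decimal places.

73.25

Midpoints: 8, 13, 18, 23, 28, 33, 38
n = 100, Σfm = 2450, mean = 24.5000
Σfm² = 67350
Σf(m − x̄)² = Σfm² − (Σfm)²/n = 67350 − 2450²/100 = 7325.0000
Population variance = 7325.0000 / 100 = 73.2500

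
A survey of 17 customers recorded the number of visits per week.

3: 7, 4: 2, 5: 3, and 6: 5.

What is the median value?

Cumulative frequencies: 7, 9, 12, 17
n = 17, so the median is the value in position (n+1)/2 = 9.
Position 9 falls at value 4.

4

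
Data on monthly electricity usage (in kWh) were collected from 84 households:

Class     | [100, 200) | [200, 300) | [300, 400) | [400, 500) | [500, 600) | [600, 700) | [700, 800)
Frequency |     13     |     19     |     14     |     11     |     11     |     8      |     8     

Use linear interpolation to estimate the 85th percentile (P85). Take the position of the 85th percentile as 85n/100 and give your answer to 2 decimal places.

Cumulative frequencies: 13, 32, 46, 57, 68, 76, 84
n = 84; position = 85n/100 = 71.4.
This falls in the class [600, 700): L = 600, F = 68, f = 8, h = 100.
85th percentile ≈ 600 + ((71.4 − 68) / 8) × 100 = 642.5000

642.50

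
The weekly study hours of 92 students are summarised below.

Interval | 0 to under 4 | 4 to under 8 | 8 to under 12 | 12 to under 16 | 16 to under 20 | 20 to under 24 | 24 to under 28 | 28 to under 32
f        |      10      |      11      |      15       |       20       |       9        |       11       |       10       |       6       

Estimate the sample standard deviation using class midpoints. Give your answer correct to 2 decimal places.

8.22

Midpoints: 2, 6, 10, 14, 18, 22, 26, 30
n = 92, Σfm = 1360, mean = 14.7826
Σfm² = 26256
Σf(m − x̄)² = Σfm² − (Σfm)²/n = 26256 − 1360²/92 = 6151.6522
Sample variance = 6151.6522 / 91 = 67.6006
Standard deviation = √67.6006 = 8.2220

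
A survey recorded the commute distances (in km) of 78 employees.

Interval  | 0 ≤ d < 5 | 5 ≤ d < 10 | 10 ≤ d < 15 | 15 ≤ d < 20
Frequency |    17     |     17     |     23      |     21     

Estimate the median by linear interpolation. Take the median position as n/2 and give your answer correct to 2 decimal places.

Cumulative frequencies: 17, 34, 57, 78
n = 78; position = n/2 = 39.
This falls in the class 10 ≤ d < 15: L = 10, F = 34, f = 23, h = 5.
Median ≈ 10 + ((39 − 34) / 23) × 5 = 11.0870

11.09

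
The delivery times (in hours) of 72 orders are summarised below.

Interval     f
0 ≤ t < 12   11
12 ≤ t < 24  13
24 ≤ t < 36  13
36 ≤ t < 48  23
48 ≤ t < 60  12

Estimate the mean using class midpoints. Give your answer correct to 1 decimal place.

Midpoints: 6, 18, 30, 42, 54
Σfm = 11×6 + 13×18 + 13×30 + 23×42 + 12×54 = 2304
n = Σf = 72
Mean = 2304 / 72 = 32.0000

32.0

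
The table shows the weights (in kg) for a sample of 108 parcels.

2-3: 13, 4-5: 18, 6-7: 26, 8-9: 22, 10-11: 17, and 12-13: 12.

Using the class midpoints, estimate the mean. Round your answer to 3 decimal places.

7.389

Midpoints: 2.5, 4.5, 6.5, 8.5, 10.5, 12.5
Σfm = 13×2.5 + 18×4.5 + 26×6.5 + 22×8.5 + 17×10.5 + 12×12.5 = 798
n = Σf = 108
Mean = 798 / 108 = 7.3889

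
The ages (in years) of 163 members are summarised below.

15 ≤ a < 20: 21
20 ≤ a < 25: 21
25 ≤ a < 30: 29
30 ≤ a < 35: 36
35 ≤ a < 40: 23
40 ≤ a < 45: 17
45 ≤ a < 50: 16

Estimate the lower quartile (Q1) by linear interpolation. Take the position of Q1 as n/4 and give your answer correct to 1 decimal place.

24.7

Cumulative frequencies: 21, 42, 71, 107, 130, 147, 163
n = 163; position = n/4 = 40.75.
This falls in the class 20 ≤ a < 25: L = 20, F = 21, f = 21, h = 5.
Lower quartile ≈ 20 + ((40.75 − 21) / 21) × 5 = 24.7024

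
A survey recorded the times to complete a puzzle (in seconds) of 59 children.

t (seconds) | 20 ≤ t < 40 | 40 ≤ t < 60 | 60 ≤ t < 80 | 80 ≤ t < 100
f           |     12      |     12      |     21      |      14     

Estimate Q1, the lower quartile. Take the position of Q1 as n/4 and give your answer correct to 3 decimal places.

Cumulative frequencies: 12, 24, 45, 59
n = 59; position = n/4 = 14.75.
This falls in the class 40 ≤ t < 60: L = 40, F = 12, f = 12, h = 20.
Lower quartile ≈ 40 + ((14.75 − 12) / 12) × 20 = 44.5833

44.583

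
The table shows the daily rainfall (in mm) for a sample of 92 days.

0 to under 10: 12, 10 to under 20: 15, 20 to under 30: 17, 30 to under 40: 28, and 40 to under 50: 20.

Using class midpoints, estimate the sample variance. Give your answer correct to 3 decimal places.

177.867

Midpoints: 5, 15, 25, 35, 45
n = 92, Σfm = 2590, mean = 28.1522
Σfm² = 89100
Σf(m − x̄)² = Σfm² − (Σfm)²/n = 89100 − 2590²/92 = 16185.8696
Sample variance = 16185.8696 / 91 = 177.8667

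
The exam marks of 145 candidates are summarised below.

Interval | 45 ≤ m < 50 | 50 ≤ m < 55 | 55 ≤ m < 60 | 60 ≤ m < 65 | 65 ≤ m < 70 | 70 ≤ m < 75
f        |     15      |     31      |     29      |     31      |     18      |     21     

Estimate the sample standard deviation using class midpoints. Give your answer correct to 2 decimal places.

7.80

Midpoints: 47.5, 52.5, 57.5, 62.5, 67.5, 72.5
n = 145, Σfm = 8682.5, mean = 59.8793
Σfm² = 528656.25
Σf(m − x̄)² = Σfm² − (Σfm)²/n = 528656.25 − 8682.5²/145 = 8754.1379
Sample variance = 8754.1379 / 144 = 60.7926
Standard deviation = √60.7926 = 7.7970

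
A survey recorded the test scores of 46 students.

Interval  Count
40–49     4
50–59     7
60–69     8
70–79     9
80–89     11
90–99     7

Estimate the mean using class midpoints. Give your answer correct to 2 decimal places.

Midpoints: 44.5, 54.5, 64.5, 74.5, 84.5, 94.5
Σfm = 4×44.5 + 7×54.5 + 8×64.5 + 9×74.5 + 11×84.5 + 7×94.5 = 3337
n = Σf = 46
Mean = 3337 / 46 = 72.5435

72.54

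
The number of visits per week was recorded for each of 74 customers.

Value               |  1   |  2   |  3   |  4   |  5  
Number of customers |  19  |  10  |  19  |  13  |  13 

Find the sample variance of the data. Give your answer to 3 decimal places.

Values: 1, 2, 3, 4, 5
n = 74, Σfx = 213, mean = 2.8784
Σfx² = 763
Σf(x − x̄)² = Σfx² − (Σfx)²/n = 763 − 213²/74 = 149.9054
Sample variance = 149.9054 / 73 = 2.0535

2.053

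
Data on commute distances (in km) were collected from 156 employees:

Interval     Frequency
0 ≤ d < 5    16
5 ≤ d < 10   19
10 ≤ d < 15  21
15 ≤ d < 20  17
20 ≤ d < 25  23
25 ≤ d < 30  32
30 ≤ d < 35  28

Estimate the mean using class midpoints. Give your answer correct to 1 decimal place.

Midpoints: 2.5, 7.5, 12.5, 17.5, 22.5, 27.5, 32.5
Σfm = 16×2.5 + 19×7.5 + 21×12.5 + 17×17.5 + 23×22.5 + 32×27.5 + 28×32.5 = 3050
n = Σf = 156
Mean = 3050 / 156 = 19.5513

19.6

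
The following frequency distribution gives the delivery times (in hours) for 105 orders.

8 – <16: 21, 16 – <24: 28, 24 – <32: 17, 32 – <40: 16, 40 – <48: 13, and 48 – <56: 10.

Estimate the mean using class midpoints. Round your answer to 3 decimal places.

Midpoints: 12, 20, 28, 36, 44, 52
Σfm = 21×12 + 28×20 + 17×28 + 16×36 + 13×44 + 10×52 = 2956
n = Σf = 105
Mean = 2956 / 105 = 28.1524

28.152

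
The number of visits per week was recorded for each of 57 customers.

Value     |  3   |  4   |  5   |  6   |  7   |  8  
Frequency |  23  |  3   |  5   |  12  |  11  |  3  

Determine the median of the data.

Cumulative frequencies: 23, 26, 31, 43, 54, 57
n = 57, so the median is the value in position (n+1)/2 = 29.
Position 29 falls at value 5.

5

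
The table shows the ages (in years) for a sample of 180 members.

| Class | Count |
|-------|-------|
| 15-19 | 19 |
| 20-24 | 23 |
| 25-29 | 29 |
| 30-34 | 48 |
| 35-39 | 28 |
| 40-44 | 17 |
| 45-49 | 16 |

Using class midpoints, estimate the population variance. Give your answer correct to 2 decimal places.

Midpoints: 17, 22, 27, 32, 37, 42, 47
n = 180, Σfm = 5650, mean = 31.3889
Σfm² = 190580
Σf(m − x̄)² = Σfm² − (Σfm)²/n = 190580 − 5650²/180 = 13232.7778
Population variance = 13232.7778 / 180 = 73.5154

73.52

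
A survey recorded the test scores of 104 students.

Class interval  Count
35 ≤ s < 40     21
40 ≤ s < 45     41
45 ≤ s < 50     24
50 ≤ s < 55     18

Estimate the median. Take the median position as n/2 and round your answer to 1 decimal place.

43.8

Cumulative frequencies: 21, 62, 86, 104
n = 104; position = n/2 = 52.
This falls in the class 40 ≤ s < 45: L = 40, F = 21, f = 41, h = 5.
Median ≈ 40 + ((52 − 21) / 41) × 5 = 43.7805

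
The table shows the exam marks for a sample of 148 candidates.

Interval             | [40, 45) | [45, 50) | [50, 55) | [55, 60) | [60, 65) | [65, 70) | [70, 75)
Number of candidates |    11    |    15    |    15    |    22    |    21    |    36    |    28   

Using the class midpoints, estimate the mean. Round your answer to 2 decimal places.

Midpoints: 42.5, 47.5, 52.5, 57.5, 62.5, 67.5, 72.5
Σfm = 11×42.5 + 15×47.5 + 15×52.5 + 22×57.5 + 21×62.5 + 36×67.5 + 28×72.5 = 9005
n = Σf = 148
Mean = 9005 / 148 = 60.8446

60.84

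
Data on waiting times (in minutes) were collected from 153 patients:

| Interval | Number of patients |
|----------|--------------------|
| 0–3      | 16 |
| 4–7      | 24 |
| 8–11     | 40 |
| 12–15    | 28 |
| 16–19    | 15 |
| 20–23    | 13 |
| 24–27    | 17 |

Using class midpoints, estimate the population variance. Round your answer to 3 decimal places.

Midpoints: 1.5, 5.5, 9.5, 13.5, 17.5, 21.5, 25.5
n = 153, Σfm = 1889.5, mean = 12.3497
Σfm² = 31132.25
Σf(m − x̄)² = Σfm² − (Σfm)²/n = 31132.25 − 1889.5²/153 = 7797.5425
Population variance = 7797.5425 / 153 = 50.9643

50.964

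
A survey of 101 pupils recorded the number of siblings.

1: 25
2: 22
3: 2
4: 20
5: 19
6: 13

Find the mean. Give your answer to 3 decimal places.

3.248

Values: 1, 2, 3, 4, 5, 6
Σfx = 25×1 + 22×2 + 2×3 + 20×4 + 19×5 + 13×6 = 328
n = Σf = 101
Mean = 328 / 101 = 3.2475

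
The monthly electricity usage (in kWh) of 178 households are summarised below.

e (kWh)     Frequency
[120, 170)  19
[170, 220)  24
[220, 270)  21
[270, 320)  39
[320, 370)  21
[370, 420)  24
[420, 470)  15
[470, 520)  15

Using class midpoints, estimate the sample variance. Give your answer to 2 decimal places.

10834.13

Midpoints: 145, 195, 245, 295, 345, 395, 445, 495
n = 178, Σfm = 54910, mean = 308.4831
Σfm² = 18856450
Σf(m − x̄)² = Σfm² − (Σfm)²/n = 18856450 − 54910²/178 = 1917640.4494
Sample variance = 1917640.4494 / 177 = 10834.1268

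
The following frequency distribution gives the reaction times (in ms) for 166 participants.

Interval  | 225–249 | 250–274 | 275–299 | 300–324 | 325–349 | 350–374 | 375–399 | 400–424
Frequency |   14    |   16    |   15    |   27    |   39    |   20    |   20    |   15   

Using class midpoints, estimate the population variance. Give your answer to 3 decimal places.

Midpoints: 237, 262, 287, 312, 337, 362, 387, 412
n = 166, Σfm = 54542, mean = 328.5663
Σfm² = 18340104
Σf(m − x̄)² = Σfm² − (Σfm)²/n = 18340104 − 54542²/166 = 419442.7711
Population variance = 419442.7711 / 166 = 2526.7637

2526.764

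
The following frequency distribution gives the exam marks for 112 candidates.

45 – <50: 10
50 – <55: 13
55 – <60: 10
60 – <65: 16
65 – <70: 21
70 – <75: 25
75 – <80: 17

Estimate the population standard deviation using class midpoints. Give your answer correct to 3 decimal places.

9.425

Midpoints: 47.5, 52.5, 57.5, 62.5, 67.5, 72.5, 77.5
n = 112, Σfm = 7280, mean = 65.0000
Σfm² = 483150
Σf(m − x̄)² = Σfm² − (Σfm)²/n = 483150 − 7280²/112 = 9950.0000
Population variance = 9950.0000 / 112 = 88.8393
Standard deviation = √88.8393 = 9.4255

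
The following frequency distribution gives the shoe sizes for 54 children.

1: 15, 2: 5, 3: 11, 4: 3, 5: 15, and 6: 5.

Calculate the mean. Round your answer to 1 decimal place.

3.2

Values: 1, 2, 3, 4, 5, 6
Σfx = 15×1 + 5×2 + 11×3 + 3×4 + 15×5 + 5×6 = 175
n = Σf = 54
Mean = 175 / 54 = 3.2407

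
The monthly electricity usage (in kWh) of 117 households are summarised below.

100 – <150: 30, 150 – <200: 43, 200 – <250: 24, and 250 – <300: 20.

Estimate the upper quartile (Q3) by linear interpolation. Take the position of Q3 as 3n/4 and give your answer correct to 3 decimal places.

230.729

Cumulative frequencies: 30, 73, 97, 117
n = 117; position = 3n/4 = 87.75.
This falls in the class 200 – <250: L = 200, F = 73, f = 24, h = 50.
Upper quartile ≈ 200 + ((87.75 − 73) / 24) × 50 = 230.7292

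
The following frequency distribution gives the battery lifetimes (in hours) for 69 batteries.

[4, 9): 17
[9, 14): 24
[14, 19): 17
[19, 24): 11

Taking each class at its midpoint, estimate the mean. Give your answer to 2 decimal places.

13.09

Midpoints: 6.5, 11.5, 16.5, 21.5
Σfm = 17×6.5 + 24×11.5 + 17×16.5 + 11×21.5 = 903.5
n = Σf = 69
Mean = 903.5 / 69 = 13.0942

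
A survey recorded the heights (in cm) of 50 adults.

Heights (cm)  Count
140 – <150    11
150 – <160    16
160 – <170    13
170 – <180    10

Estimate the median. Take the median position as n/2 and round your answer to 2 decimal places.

Cumulative frequencies: 11, 27, 40, 50
n = 50; position = n/2 = 25.
This falls in the class 150 – <160: L = 150, F = 11, f = 16, h = 10.
Median ≈ 150 + ((25 − 11) / 16) × 10 = 158.7500

158.75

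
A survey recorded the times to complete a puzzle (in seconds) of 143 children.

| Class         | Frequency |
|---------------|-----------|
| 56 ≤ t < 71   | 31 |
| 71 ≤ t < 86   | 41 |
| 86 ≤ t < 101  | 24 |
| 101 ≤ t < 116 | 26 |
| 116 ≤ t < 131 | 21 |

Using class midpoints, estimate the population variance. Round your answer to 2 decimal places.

419.21

Midpoints: 63.5, 78.5, 93.5, 108.5, 123.5
n = 143, Σfm = 12845.5, mean = 89.8287
Σfm² = 1213841.75
Σf(m − x̄)² = Σfm² − (Σfm)²/n = 1213841.75 − 12845.5²/143 = 59947.5524
Population variance = 59947.5524 / 143 = 419.2137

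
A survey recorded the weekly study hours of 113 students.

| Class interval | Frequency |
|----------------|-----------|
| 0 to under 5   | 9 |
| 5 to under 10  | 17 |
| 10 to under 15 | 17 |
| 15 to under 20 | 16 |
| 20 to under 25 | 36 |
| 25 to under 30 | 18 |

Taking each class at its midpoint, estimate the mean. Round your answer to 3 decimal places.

Midpoints: 2.5, 7.5, 12.5, 17.5, 22.5, 27.5
Σfm = 9×2.5 + 17×7.5 + 17×12.5 + 16×17.5 + 36×22.5 + 18×27.5 = 1947.5
n = Σf = 113
Mean = 1947.5 / 113 = 17.2345

17.235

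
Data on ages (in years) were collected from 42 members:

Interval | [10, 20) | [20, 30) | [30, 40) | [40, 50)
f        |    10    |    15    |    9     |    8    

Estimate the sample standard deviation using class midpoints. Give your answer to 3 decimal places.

Midpoints: 15, 25, 35, 45
n = 42, Σfm = 1200, mean = 28.5714
Σfm² = 38850
Σf(m − x̄)² = Σfm² − (Σfm)²/n = 38850 − 1200²/42 = 4564.2857
Sample variance = 4564.2857 / 41 = 111.3240
Standard deviation = √111.3240 = 10.5510

10.551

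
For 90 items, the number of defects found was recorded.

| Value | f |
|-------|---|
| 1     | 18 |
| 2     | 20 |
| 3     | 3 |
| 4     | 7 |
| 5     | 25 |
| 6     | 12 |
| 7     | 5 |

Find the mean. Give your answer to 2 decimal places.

Values: 1, 2, 3, 4, 5, 6, 7
Σfx = 18×1 + 20×2 + 3×3 + 7×4 + 25×5 + 12×6 + 5×7 = 327
n = Σf = 90
Mean = 327 / 90 = 3.6333

3.63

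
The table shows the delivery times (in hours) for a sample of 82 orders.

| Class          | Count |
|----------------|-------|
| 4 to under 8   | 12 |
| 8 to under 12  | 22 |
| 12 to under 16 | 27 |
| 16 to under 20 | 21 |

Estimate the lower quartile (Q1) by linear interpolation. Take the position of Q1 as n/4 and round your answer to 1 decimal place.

Cumulative frequencies: 12, 34, 61, 82
n = 82; position = n/4 = 20.5.
This falls in the class 8 to under 12: L = 8, F = 12, f = 22, h = 4.
Lower quartile ≈ 8 + ((20.5 − 12) / 22) × 4 = 9.5455

9.5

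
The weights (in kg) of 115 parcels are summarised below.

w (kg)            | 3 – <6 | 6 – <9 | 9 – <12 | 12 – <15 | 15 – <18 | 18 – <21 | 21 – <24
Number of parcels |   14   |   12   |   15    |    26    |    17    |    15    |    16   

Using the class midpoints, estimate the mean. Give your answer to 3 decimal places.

Midpoints: 4.5, 7.5, 10.5, 13.5, 16.5, 19.5, 22.5
Σfm = 14×4.5 + 12×7.5 + 15×10.5 + 26×13.5 + 17×16.5 + 15×19.5 + 16×22.5 = 1594.5
n = Σf = 115
Mean = 1594.5 / 115 = 13.8652

13.865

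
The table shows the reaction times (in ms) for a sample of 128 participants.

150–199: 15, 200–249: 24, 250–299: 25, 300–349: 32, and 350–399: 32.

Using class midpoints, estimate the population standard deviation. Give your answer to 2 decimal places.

Midpoints: 174.5, 224.5, 274.5, 324.5, 374.5
n = 128, Σfm = 37236, mean = 290.9062
Σfm² = 11407732
Σf(m − x̄)² = Σfm² − (Σfm)²/n = 11407732 − 37236²/128 = 575546.8750
Population variance = 575546.8750 / 128 = 4496.4600
Standard deviation = √4496.4600 = 67.0556

67.06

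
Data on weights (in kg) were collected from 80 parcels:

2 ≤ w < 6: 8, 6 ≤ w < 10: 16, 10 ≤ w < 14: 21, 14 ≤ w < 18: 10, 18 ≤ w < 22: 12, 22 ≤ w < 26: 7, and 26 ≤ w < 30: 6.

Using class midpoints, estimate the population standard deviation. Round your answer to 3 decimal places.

Midpoints: 4, 8, 12, 16, 20, 24, 28
n = 80, Σfm = 1148, mean = 14.3500
Σfm² = 20272
Σf(m − x̄)² = Σfm² − (Σfm)²/n = 20272 − 1148²/80 = 3798.2000
Population variance = 3798.2000 / 80 = 47.4775
Standard deviation = √47.4775 = 6.8904

6.890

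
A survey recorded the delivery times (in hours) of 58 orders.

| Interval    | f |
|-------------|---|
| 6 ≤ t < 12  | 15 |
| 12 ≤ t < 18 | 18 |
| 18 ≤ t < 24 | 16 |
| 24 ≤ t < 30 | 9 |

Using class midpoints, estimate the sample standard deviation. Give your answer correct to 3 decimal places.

6.196

Midpoints: 9, 15, 21, 27
n = 58, Σfm = 984, mean = 16.9655
Σfm² = 18882
Σf(m − x̄)² = Σfm² − (Σfm)²/n = 18882 − 984²/58 = 2187.9310
Sample variance = 2187.9310 / 57 = 38.3848
Standard deviation = √38.3848 = 6.1955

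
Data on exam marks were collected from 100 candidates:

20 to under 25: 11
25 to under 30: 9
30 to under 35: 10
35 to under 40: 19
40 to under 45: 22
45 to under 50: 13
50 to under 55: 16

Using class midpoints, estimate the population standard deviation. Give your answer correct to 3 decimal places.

Midpoints: 22.5, 27.5, 32.5, 37.5, 42.5, 47.5, 52.5
n = 100, Σfm = 3925, mean = 39.2500
Σfm² = 162825
Σf(m − x̄)² = Σfm² − (Σfm)²/n = 162825 − 3925²/100 = 8768.7500
Population variance = 8768.7500 / 100 = 87.6875
Standard deviation = √87.6875 = 9.3642

9.364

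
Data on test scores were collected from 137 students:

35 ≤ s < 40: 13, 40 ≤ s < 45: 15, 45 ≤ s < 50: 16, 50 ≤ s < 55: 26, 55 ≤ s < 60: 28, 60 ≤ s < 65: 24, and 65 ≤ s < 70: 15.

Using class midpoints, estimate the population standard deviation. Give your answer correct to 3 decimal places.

8.986

Midpoints: 37.5, 42.5, 47.5, 52.5, 57.5, 62.5, 67.5
n = 137, Σfm = 7372.5, mean = 53.8139
Σfm² = 407806.25
Σf(m − x̄)² = Σfm² − (Σfm)²/n = 407806.25 − 7372.5²/137 = 11063.5036
Population variance = 11063.5036 / 137 = 80.7555
Standard deviation = √80.7555 = 8.9864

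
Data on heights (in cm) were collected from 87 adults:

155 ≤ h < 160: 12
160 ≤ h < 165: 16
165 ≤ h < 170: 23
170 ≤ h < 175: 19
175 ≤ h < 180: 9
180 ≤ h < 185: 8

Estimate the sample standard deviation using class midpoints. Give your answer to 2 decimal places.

7.35

Midpoints: 157.5, 162.5, 167.5, 172.5, 177.5, 182.5
n = 87, Σfm = 14677.5, mean = 168.7069
Σfm² = 2480843.75
Σf(m − x̄)² = Σfm² − (Σfm)²/n = 2480843.75 − 14677.5²/87 = 4648.2759
Sample variance = 4648.2759 / 86 = 54.0497
Standard deviation = √54.0497 = 7.3519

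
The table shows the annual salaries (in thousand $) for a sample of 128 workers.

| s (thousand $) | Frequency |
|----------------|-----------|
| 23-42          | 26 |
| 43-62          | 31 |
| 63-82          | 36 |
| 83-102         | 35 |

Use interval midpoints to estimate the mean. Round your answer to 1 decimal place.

65.0

Midpoints: 32.5, 52.5, 72.5, 92.5
Σfm = 26×32.5 + 31×52.5 + 36×72.5 + 35×92.5 = 8320
n = Σf = 128
Mean = 8320 / 128 = 65.0000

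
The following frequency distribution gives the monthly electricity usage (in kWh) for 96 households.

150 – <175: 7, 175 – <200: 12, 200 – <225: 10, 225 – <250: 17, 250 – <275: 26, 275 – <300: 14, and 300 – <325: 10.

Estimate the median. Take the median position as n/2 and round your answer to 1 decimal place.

Cumulative frequencies: 7, 19, 29, 46, 72, 86, 96
n = 96; position = n/2 = 48.
This falls in the class 250 – <275: L = 250, F = 46, f = 26, h = 25.
Median ≈ 250 + ((48 − 46) / 26) × 25 = 251.9231

251.9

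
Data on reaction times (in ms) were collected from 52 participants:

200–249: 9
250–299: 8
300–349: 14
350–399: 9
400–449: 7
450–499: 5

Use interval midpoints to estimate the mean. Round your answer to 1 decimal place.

336.0

Midpoints: 224.5, 274.5, 324.5, 374.5, 424.5, 474.5
Σfm = 9×224.5 + 8×274.5 + 14×324.5 + 9×374.5 + 7×424.5 + 5×474.5 = 17474
n = Σf = 52
Mean = 17474 / 52 = 336.0385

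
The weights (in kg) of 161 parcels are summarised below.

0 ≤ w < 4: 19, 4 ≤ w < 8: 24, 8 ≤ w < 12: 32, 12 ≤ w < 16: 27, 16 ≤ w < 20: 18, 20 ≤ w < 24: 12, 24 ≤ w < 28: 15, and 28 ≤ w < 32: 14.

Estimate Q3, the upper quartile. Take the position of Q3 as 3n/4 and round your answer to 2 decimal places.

20.25

Cumulative frequencies: 19, 43, 75, 102, 120, 132, 147, 161
n = 161; position = 3n/4 = 120.75.
This falls in the class 20 ≤ w < 24: L = 20, F = 120, f = 12, h = 4.
Upper quartile ≈ 20 + ((120.75 − 120) / 12) × 4 = 20.2500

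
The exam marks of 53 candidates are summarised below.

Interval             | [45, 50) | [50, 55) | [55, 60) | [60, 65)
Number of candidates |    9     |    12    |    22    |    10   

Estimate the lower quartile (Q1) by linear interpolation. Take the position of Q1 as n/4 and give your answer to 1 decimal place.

Cumulative frequencies: 9, 21, 43, 53
n = 53; position = n/4 = 13.25.
This falls in the class [50, 55): L = 50, F = 9, f = 12, h = 5.
Lower quartile ≈ 50 + ((13.25 − 9) / 12) × 5 = 51.7708

51.8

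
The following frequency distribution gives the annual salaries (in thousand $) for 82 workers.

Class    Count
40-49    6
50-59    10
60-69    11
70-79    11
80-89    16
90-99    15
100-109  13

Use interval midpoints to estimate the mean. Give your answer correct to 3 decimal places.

Midpoints: 44.5, 54.5, 64.5, 74.5, 84.5, 94.5, 104.5
Σfm = 6×44.5 + 10×54.5 + 11×64.5 + 11×74.5 + 16×84.5 + 15×94.5 + 13×104.5 = 6469
n = Σf = 82
Mean = 6469 / 82 = 78.8902

78.890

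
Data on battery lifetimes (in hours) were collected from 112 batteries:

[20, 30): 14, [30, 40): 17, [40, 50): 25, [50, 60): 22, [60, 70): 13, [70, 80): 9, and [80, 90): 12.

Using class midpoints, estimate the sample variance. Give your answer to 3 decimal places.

329.440

Midpoints: 25, 35, 45, 55, 65, 75, 85
n = 112, Σfm = 5820, mean = 51.9643
Σfm² = 339000
Σf(m − x̄)² = Σfm² − (Σfm)²/n = 339000 − 5820²/112 = 36567.8571
Sample variance = 36567.8571 / 111 = 329.4402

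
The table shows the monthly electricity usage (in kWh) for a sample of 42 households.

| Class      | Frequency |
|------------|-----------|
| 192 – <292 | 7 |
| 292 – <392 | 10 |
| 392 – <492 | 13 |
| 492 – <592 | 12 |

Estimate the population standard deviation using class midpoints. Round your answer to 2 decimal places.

Midpoints: 242, 342, 442, 542
n = 42, Σfm = 17364, mean = 413.4286
Σfm² = 7644488
Σf(m − x̄)² = Σfm² − (Σfm)²/n = 7644488 − 17364²/42 = 465714.2857
Population variance = 465714.2857 / 42 = 11088.4354
Standard deviation = √11088.4354 = 105.3016

105.30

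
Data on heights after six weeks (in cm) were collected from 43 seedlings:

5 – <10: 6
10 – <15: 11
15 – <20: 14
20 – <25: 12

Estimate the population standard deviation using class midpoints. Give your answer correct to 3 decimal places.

Midpoints: 7.5, 12.5, 17.5, 22.5
n = 43, Σfm = 697.5, mean = 16.2209
Σfm² = 12418.75
Σf(m − x̄)² = Σfm² − (Σfm)²/n = 12418.75 − 697.5²/43 = 1104.6512
Population variance = 1104.6512 / 43 = 25.6896
Standard deviation = √25.6896 = 5.0685

5.068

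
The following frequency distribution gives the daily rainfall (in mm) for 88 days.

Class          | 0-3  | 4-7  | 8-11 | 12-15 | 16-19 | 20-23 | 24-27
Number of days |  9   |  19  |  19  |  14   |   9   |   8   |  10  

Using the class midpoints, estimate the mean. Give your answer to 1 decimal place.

Midpoints: 1.5, 5.5, 9.5, 13.5, 17.5, 21.5, 25.5
Σfm = 9×1.5 + 19×5.5 + 19×9.5 + 14×13.5 + 9×17.5 + 8×21.5 + 10×25.5 = 1072
n = Σf = 88
Mean = 1072 / 88 = 12.1818

12.2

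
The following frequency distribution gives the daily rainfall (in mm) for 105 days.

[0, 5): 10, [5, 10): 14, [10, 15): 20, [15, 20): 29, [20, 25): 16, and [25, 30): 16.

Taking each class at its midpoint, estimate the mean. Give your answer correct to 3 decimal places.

16.071

Midpoints: 2.5, 7.5, 12.5, 17.5, 22.5, 27.5
Σfm = 10×2.5 + 14×7.5 + 20×12.5 + 29×17.5 + 16×22.5 + 16×27.5 = 1687.5
n = Σf = 105
Mean = 1687.5 / 105 = 16.0714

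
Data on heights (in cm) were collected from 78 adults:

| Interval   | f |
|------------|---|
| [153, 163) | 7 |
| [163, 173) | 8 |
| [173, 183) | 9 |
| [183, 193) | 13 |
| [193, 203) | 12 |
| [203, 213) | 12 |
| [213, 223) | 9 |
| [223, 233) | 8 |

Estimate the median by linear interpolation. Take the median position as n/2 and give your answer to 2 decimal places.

Cumulative frequencies: 7, 15, 24, 37, 49, 61, 70, 78
n = 78; position = n/2 = 39.
This falls in the class [193, 203): L = 193, F = 37, f = 12, h = 10.
Median ≈ 193 + ((39 − 37) / 12) × 10 = 194.6667

194.67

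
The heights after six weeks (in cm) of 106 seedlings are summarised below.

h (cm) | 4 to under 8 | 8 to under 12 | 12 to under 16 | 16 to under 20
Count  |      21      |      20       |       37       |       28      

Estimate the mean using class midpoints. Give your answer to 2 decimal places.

12.72

Midpoints: 6, 10, 14, 18
Σfm = 21×6 + 20×10 + 37×14 + 28×18 = 1348
n = Σf = 106
Mean = 1348 / 106 = 12.7170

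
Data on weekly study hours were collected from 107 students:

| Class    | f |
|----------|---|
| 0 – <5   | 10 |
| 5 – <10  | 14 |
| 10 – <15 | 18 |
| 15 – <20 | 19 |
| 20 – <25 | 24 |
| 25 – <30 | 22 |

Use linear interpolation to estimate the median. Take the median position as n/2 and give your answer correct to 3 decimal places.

Cumulative frequencies: 10, 24, 42, 61, 85, 107
n = 107; position = n/2 = 53.5.
This falls in the class 15 – <20: L = 15, F = 42, f = 19, h = 5.
Median ≈ 15 + ((53.5 − 42) / 19) × 5 = 18.0263

18.026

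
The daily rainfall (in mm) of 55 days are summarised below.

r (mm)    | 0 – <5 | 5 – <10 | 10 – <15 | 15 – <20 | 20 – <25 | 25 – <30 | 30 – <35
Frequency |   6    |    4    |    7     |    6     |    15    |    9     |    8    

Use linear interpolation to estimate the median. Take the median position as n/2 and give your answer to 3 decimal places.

21.500

Cumulative frequencies: 6, 10, 17, 23, 38, 47, 55
n = 55; position = n/2 = 27.5.
This falls in the class 20 – <25: L = 20, F = 23, f = 15, h = 5.
Median ≈ 20 + ((27.5 − 23) / 15) × 5 = 21.5000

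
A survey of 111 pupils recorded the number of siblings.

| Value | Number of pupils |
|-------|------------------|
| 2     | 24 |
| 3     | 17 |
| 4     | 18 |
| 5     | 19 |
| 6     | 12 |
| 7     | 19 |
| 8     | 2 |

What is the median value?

Cumulative frequencies: 24, 41, 59, 78, 90, 109, 111
n = 111, so the median is the value in position (n+1)/2 = 56.
Position 56 falls at value 4.

4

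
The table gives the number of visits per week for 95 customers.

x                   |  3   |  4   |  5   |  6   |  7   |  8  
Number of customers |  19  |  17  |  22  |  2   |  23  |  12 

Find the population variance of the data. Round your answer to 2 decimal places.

3.01

Values: 3, 4, 5, 6, 7, 8
n = 95, Σfx = 504, mean = 5.3053
Σfx² = 2960
Σf(x − x̄)² = Σfx² − (Σfx)²/n = 2960 − 504²/95 = 286.1474
Population variance = 286.1474 / 95 = 3.0121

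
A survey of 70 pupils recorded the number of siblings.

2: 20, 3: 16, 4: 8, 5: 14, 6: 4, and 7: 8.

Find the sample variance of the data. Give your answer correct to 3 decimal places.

2.849

Values: 2, 3, 4, 5, 6, 7
n = 70, Σfx = 270, mean = 3.8571
Σfx² = 1238
Σf(x − x̄)² = Σfx² − (Σfx)²/n = 1238 − 270²/70 = 196.5714
Sample variance = 196.5714 / 69 = 2.8489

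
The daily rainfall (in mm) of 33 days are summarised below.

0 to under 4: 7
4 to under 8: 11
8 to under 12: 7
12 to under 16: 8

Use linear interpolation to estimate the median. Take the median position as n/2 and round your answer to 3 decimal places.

7.455

Cumulative frequencies: 7, 18, 25, 33
n = 33; position = n/2 = 16.5.
This falls in the class 4 to under 8: L = 4, F = 7, f = 11, h = 4.
Median ≈ 4 + ((16.5 − 7) / 11) × 4 = 7.4545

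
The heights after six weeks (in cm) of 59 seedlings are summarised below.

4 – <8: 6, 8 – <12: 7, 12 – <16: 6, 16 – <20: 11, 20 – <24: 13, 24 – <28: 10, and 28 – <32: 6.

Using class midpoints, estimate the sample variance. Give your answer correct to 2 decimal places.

Midpoints: 6, 10, 14, 18, 22, 26, 30
n = 59, Σfm = 1114, mean = 18.8814
Σfm² = 24108
Σf(m − x̄)² = Σfm² − (Σfm)²/n = 24108 − 1114²/59 = 3074.1695
Sample variance = 3074.1695 / 58 = 53.0029

53.00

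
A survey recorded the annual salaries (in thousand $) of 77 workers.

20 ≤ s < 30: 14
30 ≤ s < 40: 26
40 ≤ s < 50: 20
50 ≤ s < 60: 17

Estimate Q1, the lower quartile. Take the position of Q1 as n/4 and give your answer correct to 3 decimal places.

32.019

Cumulative frequencies: 14, 40, 60, 77
n = 77; position = n/4 = 19.25.
This falls in the class 30 ≤ s < 40: L = 30, F = 14, f = 26, h = 10.
Lower quartile ≈ 30 + ((19.25 − 14) / 26) × 10 = 32.0192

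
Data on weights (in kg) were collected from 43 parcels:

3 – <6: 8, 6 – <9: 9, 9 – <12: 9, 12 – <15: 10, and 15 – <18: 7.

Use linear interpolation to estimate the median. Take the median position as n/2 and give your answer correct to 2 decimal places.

10.50

Cumulative frequencies: 8, 17, 26, 36, 43
n = 43; position = n/2 = 21.5.
This falls in the class 9 – <12: L = 9, F = 17, f = 9, h = 3.
Median ≈ 9 + ((21.5 − 17) / 9) × 3 = 10.5000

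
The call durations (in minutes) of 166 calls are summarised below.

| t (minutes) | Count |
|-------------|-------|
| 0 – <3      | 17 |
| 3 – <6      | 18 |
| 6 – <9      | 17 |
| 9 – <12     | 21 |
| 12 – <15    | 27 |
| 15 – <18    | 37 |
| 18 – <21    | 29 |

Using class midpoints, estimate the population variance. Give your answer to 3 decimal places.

34.454

Midpoints: 1.5, 4.5, 7.5, 10.5, 13.5, 16.5, 19.5
n = 166, Σfm = 1995, mean = 12.0181
Σfm² = 29695.5
Σf(m − x̄)² = Σfm² − (Σfm)²/n = 29695.5 − 1995²/166 = 5719.4458
Population variance = 5719.4458 / 166 = 34.4545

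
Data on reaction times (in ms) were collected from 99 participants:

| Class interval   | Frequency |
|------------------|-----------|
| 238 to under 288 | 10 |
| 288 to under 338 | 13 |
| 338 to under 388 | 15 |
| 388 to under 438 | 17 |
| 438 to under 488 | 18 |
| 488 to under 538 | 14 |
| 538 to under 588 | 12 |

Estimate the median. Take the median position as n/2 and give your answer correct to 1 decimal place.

421.8

Cumulative frequencies: 10, 23, 38, 55, 73, 87, 99
n = 99; position = n/2 = 49.5.
This falls in the class 388 to under 438: L = 388, F = 38, f = 17, h = 50.
Median ≈ 388 + ((49.5 − 38) / 17) × 50 = 421.8235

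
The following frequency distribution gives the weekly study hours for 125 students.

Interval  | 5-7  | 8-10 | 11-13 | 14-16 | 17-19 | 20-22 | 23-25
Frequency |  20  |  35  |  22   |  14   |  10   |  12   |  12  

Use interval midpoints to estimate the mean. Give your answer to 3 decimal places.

Midpoints: 6, 9, 12, 15, 18, 21, 24
Σfm = 20×6 + 35×9 + 22×12 + 14×15 + 10×18 + 12×21 + 12×24 = 1629
n = Σf = 125
Mean = 1629 / 125 = 13.0320

13.032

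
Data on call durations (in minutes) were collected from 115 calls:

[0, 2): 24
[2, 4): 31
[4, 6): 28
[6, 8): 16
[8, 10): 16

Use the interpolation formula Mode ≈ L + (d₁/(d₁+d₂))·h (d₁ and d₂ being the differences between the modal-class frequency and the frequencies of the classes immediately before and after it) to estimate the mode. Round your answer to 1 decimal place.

3.4

Modal class: [2, 4) (highest frequency 31).
d₁ = 31 − 24 = 7, d₂ = 31 − 28 = 3
Mode ≈ 2 + (7/(7+3)) × 2 = 2 + 1.4000 = 3.4000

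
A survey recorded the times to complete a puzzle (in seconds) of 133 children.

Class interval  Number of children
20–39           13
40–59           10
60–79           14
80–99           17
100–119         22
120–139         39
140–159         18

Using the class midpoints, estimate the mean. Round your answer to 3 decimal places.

101.680

Midpoints: 29.5, 49.5, 69.5, 89.5, 109.5, 129.5, 149.5
Σfm = 13×29.5 + 10×49.5 + 14×69.5 + 17×89.5 + 22×109.5 + 39×129.5 + 18×149.5 = 13523.5
n = Σf = 133
Mean = 13523.5 / 133 = 101.6805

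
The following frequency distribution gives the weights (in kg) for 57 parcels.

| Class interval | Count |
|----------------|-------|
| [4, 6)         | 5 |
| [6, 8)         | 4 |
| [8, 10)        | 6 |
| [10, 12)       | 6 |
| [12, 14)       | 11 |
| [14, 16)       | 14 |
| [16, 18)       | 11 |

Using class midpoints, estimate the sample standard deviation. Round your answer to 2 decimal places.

3.78

Midpoints: 5, 7, 9, 11, 13, 15, 17
n = 57, Σfm = 713, mean = 12.5088
Σfm² = 9721
Σf(m − x̄)² = Σfm² − (Σfm)²/n = 9721 − 713²/57 = 802.2456
Sample variance = 802.2456 / 56 = 14.3258
Standard deviation = √14.3258 = 3.7849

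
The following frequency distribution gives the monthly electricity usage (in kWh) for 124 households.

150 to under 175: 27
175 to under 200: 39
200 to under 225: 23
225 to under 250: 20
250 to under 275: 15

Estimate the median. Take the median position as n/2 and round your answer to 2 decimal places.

Cumulative frequencies: 27, 66, 89, 109, 124
n = 124; position = n/2 = 62.
This falls in the class 175 to under 200: L = 175, F = 27, f = 39, h = 25.
Median ≈ 175 + ((62 − 27) / 39) × 25 = 197.4359

197.44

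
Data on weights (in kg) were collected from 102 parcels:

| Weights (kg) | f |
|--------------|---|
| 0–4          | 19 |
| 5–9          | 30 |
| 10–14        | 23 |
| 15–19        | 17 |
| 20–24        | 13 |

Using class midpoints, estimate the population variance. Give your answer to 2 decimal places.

Midpoints: 2, 7, 12, 17, 22
n = 102, Σfm = 1099, mean = 10.7745
Σfm² = 16063
Σf(m − x̄)² = Σfm² − (Σfm)²/n = 16063 − 1099²/102 = 4221.8137
Population variance = 4221.8137 / 102 = 41.3903

41.39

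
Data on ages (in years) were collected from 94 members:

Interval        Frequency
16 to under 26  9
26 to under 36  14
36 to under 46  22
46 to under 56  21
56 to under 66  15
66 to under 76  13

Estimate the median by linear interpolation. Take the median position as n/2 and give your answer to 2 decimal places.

46.95

Cumulative frequencies: 9, 23, 45, 66, 81, 94
n = 94; position = n/2 = 47.
This falls in the class 46 to under 56: L = 46, F = 45, f = 21, h = 10.
Median ≈ 46 + ((47 − 45) / 21) × 10 = 46.9524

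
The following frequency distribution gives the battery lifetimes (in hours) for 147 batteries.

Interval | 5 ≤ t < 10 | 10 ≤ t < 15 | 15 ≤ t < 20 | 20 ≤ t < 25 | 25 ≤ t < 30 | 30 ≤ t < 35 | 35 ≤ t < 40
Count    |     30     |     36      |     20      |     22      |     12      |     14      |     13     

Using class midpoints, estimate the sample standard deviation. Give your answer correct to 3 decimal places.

9.677

Midpoints: 7.5, 12.5, 17.5, 22.5, 27.5, 32.5, 37.5
n = 147, Σfm = 2792.5, mean = 18.9966
Σfm² = 66718.75
Σf(m − x̄)² = Σfm² − (Σfm)²/n = 66718.75 − 2792.5²/147 = 13670.7483
Sample variance = 13670.7483 / 146 = 93.6353
Standard deviation = √93.6353 = 9.6765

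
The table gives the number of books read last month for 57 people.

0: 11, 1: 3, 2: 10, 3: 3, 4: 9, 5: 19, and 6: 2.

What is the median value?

4

Cumulative frequencies: 11, 14, 24, 27, 36, 55, 57
n = 57, so the median is the value in position (n+1)/2 = 29.
Position 29 falls at value 4.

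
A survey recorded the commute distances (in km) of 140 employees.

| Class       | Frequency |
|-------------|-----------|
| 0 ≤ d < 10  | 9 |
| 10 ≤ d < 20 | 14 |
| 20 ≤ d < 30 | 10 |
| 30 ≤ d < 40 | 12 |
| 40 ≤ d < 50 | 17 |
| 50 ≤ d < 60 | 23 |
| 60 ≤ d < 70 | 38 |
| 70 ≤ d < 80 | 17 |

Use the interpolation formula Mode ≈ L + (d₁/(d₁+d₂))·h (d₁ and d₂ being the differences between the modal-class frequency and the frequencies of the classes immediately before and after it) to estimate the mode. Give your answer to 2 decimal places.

Modal class: 60 ≤ d < 70 (highest frequency 38).
d₁ = 38 − 23 = 15, d₂ = 38 − 17 = 21
Mode ≈ 60 + (15/(15+21)) × 10 = 60 + 4.1667 = 64.1667

64.17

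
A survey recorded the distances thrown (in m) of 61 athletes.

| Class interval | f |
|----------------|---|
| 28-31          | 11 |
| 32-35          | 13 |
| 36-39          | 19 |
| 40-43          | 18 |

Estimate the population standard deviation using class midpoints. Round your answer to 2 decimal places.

Midpoints: 29.5, 33.5, 37.5, 41.5
n = 61, Σfm = 2219.5, mean = 36.3852
Σfm² = 81881.25
Σf(m − x̄)² = Σfm² − (Σfm)²/n = 81881.25 − 2219.5²/61 = 1124.1967
Population variance = 1124.1967 / 61 = 18.4295
Standard deviation = √18.4295 = 4.2930

4.29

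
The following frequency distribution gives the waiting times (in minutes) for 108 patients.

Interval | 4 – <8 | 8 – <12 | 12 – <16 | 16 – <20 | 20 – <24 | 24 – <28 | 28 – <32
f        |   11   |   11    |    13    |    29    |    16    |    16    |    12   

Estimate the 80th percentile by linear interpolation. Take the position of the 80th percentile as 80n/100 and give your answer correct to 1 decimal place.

Cumulative frequencies: 11, 22, 35, 64, 80, 96, 108
n = 108; position = 80n/100 = 86.4.
This falls in the class 24 – <28: L = 24, F = 80, f = 16, h = 4.
80th percentile ≈ 24 + ((86.4 − 80) / 16) × 4 = 25.6000

25.6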